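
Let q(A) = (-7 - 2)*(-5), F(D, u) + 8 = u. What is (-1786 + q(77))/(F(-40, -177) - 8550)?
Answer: 1741/8735 ≈ 0.19931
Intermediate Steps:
F(D, u) = -8 + u
q(A) = 45 (q(A) = -9*(-5) = 45)
(-1786 + q(77))/(F(-40, -177) - 8550) = (-1786 + 45)/((-8 - 177) - 8550) = -1741/(-185 - 8550) = -1741/(-8735) = -1741*(-1/8735) = 1741/8735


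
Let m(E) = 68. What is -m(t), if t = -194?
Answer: -68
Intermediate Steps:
-m(t) = -1*68 = -68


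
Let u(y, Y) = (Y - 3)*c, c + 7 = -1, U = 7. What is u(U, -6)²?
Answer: 5184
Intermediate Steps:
c = -8 (c = -7 - 1 = -8)
u(y, Y) = 24 - 8*Y (u(y, Y) = (Y - 3)*(-8) = (-3 + Y)*(-8) = 24 - 8*Y)
u(U, -6)² = (24 - 8*(-6))² = (24 + 48)² = 72² = 5184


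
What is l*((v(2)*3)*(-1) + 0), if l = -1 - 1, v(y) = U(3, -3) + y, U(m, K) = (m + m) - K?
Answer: 66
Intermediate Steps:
U(m, K) = -K + 2*m (U(m, K) = 2*m - K = -K + 2*m)
v(y) = 9 + y (v(y) = (-1*(-3) + 2*3) + y = (3 + 6) + y = 9 + y)
l = -2
l*((v(2)*3)*(-1) + 0) = -2*(((9 + 2)*3)*(-1) + 0) = -2*((11*3)*(-1) + 0) = -2*(33*(-1) + 0) = -2*(-33 + 0) = -2*(-33) = 66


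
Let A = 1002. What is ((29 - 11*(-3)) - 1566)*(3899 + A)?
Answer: -7371104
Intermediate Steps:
((29 - 11*(-3)) - 1566)*(3899 + A) = ((29 - 11*(-3)) - 1566)*(3899 + 1002) = ((29 + 33) - 1566)*4901 = (62 - 1566)*4901 = -1504*4901 = -7371104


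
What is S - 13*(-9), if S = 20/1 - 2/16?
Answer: 1095/8 ≈ 136.88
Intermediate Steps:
S = 159/8 (S = 20*1 - 2*1/16 = 20 - 1/8 = 159/8 ≈ 19.875)
S - 13*(-9) = 159/8 - 13*(-9) = 159/8 + 117 = 1095/8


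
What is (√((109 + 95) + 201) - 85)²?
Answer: 7630 - 1530*√5 ≈ 4208.8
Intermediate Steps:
(√((109 + 95) + 201) - 85)² = (√(204 + 201) - 85)² = (√405 - 85)² = (9*√5 - 85)² = (-85 + 9*√5)²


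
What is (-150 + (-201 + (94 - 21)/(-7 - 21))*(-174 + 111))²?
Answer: 2571402681/16 ≈ 1.6071e+8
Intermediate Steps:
(-150 + (-201 + (94 - 21)/(-7 - 21))*(-174 + 111))² = (-150 + (-201 + 73/(-28))*(-63))² = (-150 + (-201 + 73*(-1/28))*(-63))² = (-150 + (-201 - 73/28)*(-63))² = (-150 - 5701/28*(-63))² = (-150 + 51309/4)² = (50709/4)² = 2571402681/16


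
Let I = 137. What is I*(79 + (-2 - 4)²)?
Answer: 15755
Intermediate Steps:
I*(79 + (-2 - 4)²) = 137*(79 + (-2 - 4)²) = 137*(79 + (-6)²) = 137*(79 + 36) = 137*115 = 15755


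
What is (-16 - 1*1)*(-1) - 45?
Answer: -28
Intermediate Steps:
(-16 - 1*1)*(-1) - 45 = (-16 - 1)*(-1) - 45 = -17*(-1) - 45 = 17 - 45 = -28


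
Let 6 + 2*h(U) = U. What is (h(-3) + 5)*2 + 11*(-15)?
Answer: -164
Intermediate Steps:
h(U) = -3 + U/2
(h(-3) + 5)*2 + 11*(-15) = ((-3 + (1/2)*(-3)) + 5)*2 + 11*(-15) = ((-3 - 3/2) + 5)*2 - 165 = (-9/2 + 5)*2 - 165 = (1/2)*2 - 165 = 1 - 165 = -164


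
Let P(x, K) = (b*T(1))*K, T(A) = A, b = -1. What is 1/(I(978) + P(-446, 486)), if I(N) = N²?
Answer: 1/955998 ≈ 1.0460e-6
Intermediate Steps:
P(x, K) = -K (P(x, K) = (-1*1)*K = -K)
1/(I(978) + P(-446, 486)) = 1/(978² - 1*486) = 1/(956484 - 486) = 1/955998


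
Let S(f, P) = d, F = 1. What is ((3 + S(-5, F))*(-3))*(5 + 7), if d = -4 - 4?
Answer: 180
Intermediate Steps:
d = -8
S(f, P) = -8
((3 + S(-5, F))*(-3))*(5 + 7) = ((3 - 8)*(-3))*(5 + 7) = -5*(-3)*12 = 15*12 = 180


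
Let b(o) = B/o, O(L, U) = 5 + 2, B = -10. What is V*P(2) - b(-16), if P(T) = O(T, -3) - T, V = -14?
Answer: -565/8 ≈ -70.625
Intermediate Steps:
O(L, U) = 7
b(o) = -10/o
P(T) = 7 - T
V*P(2) - b(-16) = -14*(7 - 1*2) - (-10)/(-16) = -14*(7 - 2) - (-10)*(-1)/16 = -14*5 - 1*5/8 = -70 - 5/8 = -565/8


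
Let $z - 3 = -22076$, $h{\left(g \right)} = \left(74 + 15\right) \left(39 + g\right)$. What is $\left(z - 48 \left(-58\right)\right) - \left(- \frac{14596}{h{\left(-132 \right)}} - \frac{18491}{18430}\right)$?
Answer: $- \frac{33062455967}{1713990} \approx -19290.0$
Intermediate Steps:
$h{\left(g \right)} = 3471 + 89 g$ ($h{\left(g \right)} = 89 \left(39 + g\right) = 3471 + 89 g$)
$z = -22073$ ($z = 3 - 22076 = -22073$)
$\left(z - 48 \left(-58\right)\right) - \left(- \frac{14596}{h{\left(-132 \right)}} - \frac{18491}{18430}\right) = \left(-22073 - 48 \left(-58\right)\right) - \left(- \frac{14596}{3471 + 89 \left(-132\right)} - \frac{18491}{18430}\right) = \left(-22073 - -2784\right) - \left(- \frac{14596}{3471 - 11748} - \frac{18491}{18430}\right) = \left(-22073 + 2784\right) - \left(- \frac{14596}{-8277} - \frac{18491}{18430}\right) = -19289 - \left(\left(-14596\right) \left(- \frac{1}{8277}\right) - \frac{18491}{18430}\right) = -19289 - \left(\frac{164}{93} - \frac{18491}{18430}\right) = -19289 - \frac{1302857}{1713990} = - \frac{33062455967}{1713990}$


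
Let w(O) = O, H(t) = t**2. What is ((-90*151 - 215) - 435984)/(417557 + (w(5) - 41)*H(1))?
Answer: -449789/417521 ≈ -1.0773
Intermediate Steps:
((-90*151 - 215) - 435984)/(417557 + (w(5) - 41)*H(1)) = ((-90*151 - 215) - 435984)/(417557 + (5 - 41)*1**2) = ((-13590 - 215) - 435984)/(417557 - 36*1) = (-13805 - 435984)/(417557 - 36) = -449789/417521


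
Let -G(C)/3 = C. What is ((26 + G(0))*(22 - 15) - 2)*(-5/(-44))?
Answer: 225/11 ≈ 20.455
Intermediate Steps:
G(C) = -3*C
((26 + G(0))*(22 - 15) - 2)*(-5/(-44)) = ((26 - 3*0)*(22 - 15) - 2)*(-5/(-44)) = ((26 + 0)*7 - 2)*(-5*(-1/44)) = (26*7 - 2)*(5/44) = (182 - 2)*(5/44) = 180*(5/44) = 225/11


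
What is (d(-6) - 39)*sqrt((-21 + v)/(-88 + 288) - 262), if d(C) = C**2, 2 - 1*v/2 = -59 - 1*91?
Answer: -3*I*sqrt(104234)/20 ≈ -48.428*I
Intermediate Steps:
v = 304 (v = 4 - 2*(-59 - 1*91) = 4 - 2*(-59 - 91) = 4 - 2*(-150) = 4 + 300 = 304)
(d(-6) - 39)*sqrt((-21 + v)/(-88 + 288) - 262) = ((-6)**2 - 39)*sqrt((-21 + 304)/(-88 + 288) - 262) = (36 - 39)*sqrt(283/200 - 262) = -3*sqrt(283*(1/200) - 262) = -3*sqrt(283/200 - 262) = -3*I*sqrt(104234)/20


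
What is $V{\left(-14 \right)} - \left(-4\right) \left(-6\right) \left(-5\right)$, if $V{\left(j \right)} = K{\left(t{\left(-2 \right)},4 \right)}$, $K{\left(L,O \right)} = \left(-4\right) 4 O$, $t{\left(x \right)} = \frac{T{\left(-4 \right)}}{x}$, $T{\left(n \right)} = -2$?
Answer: $56$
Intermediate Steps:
$t{\left(x \right)} = - \frac{2}{x}$
$K{\left(L,O \right)} = - 16 O$
$V{\left(j \right)} = -64$ ($V{\left(j \right)} = \left(-16\right) 4 = -64$)
$V{\left(-14 \right)} - \left(-4\right) \left(-6\right) \left(-5\right) = -64 - \left(-4\right) \left(-6\right) \left(-5\right) = -64 - 24 \left(-5\right) = -64 - -120 = -64 + 120 = 56$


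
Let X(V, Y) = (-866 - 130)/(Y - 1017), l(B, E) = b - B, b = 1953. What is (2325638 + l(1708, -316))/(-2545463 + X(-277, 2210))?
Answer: -396396917/433819765 ≈ -0.91374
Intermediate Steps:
l(B, E) = 1953 - B
X(V, Y) = -996/(-1017 + Y)
(2325638 + l(1708, -316))/(-2545463 + X(-277, 2210)) = (2325638 + (1953 - 1*1708))/(-2545463 - 996/(-1017 + 2210)) = (2325638 + (1953 - 1708))/(-2545463 - 996/1193) = (2325638 + 245)/(-2545463 - 996*1/1193) = 2325883/(-2545463 - 996/1193) = 2325883/(-3036738355/1193) = 2325883*(-1193/3036738355) = -396396917/433819765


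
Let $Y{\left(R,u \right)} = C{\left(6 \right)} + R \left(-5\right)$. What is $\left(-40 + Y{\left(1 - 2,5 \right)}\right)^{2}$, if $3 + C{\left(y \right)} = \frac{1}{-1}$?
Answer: $1521$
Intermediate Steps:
$C{\left(y \right)} = -4$ ($C{\left(y \right)} = -3 + \frac{1}{-1} = -3 - 1 = -4$)
$Y{\left(R,u \right)} = -4 - 5 R$ ($Y{\left(R,u \right)} = -4 + R \left(-5\right) = -4 - 5 R$)
$\left(-40 + Y{\left(1 - 2,5 \right)}\right)^{2} = \left(-40 - \left(4 + 5 \left(1 - 2\right)\right)\right)^{2} = \left(-40 - -1\right)^{2} = \left(-40 + \left(-4 + 5\right)\right)^{2} = \left(-40 + 1\right)^{2} = \left(-39\right)^{2} = 1521$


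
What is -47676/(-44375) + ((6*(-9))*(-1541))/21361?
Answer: 4711028286/947894375 ≈ 4.9700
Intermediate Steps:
-47676/(-44375) + ((6*(-9))*(-1541))/21361 = -47676*(-1/44375) - 54*(-1541)*(1/21361) = 47676/44375 + 83214*(1/21361) = 47676/44375 + 83214/21361 = 4711028286/947894375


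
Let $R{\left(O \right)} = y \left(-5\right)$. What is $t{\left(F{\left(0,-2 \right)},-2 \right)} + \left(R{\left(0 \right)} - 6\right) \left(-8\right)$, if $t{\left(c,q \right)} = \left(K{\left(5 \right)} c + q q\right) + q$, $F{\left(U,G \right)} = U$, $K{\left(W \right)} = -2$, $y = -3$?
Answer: $-70$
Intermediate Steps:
$t{\left(c,q \right)} = q + q^{2} - 2 c$ ($t{\left(c,q \right)} = \left(- 2 c + q q\right) + q = \left(- 2 c + q^{2}\right) + q = \left(q^{2} - 2 c\right) + q = q + q^{2} - 2 c$)
$R{\left(O \right)} = 15$ ($R{\left(O \right)} = \left(-3\right) \left(-5\right) = 15$)
$t{\left(F{\left(0,-2 \right)},-2 \right)} + \left(R{\left(0 \right)} - 6\right) \left(-8\right) = \left(-2 + \left(-2\right)^{2} - 0\right) + \left(15 - 6\right) \left(-8\right) = \left(-2 + 4 + 0\right) + 9 \left(-8\right) = 2 - 72 = -70$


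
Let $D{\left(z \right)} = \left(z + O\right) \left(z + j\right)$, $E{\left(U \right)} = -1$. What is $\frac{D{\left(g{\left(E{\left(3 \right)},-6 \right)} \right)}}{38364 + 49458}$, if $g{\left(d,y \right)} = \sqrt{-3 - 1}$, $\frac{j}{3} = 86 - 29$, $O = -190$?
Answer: $- \frac{2321}{6273} - \frac{19 i}{43911} \approx -0.37 - 0.00043269 i$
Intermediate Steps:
$j = 171$ ($j = 3 \left(86 - 29\right) = 3 \cdot 57 = 171$)
$g{\left(d,y \right)} = 2 i$ ($g{\left(d,y \right)} = \sqrt{-4} = 2 i$)
$D{\left(z \right)} = \left(-190 + z\right) \left(171 + z\right)$ ($D{\left(z \right)} = \left(z - 190\right) \left(z + 171\right) = \left(-190 + z\right) \left(171 + z\right)$)
$\frac{D{\left(g{\left(E{\left(3 \right)},-6 \right)} \right)}}{38364 + 49458} = \frac{-32490 + \left(2 i\right)^{2} - 19 \cdot 2 i}{38364 + 49458} = \frac{-32490 - 4 - 38 i}{87822} = \left(-32494 - 38 i\right) \frac{1}{87822} = - \frac{2321}{6273} - \frac{19 i}{43911}$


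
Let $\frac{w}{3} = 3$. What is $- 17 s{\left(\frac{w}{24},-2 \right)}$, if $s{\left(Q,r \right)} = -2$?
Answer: $34$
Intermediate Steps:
$w = 9$ ($w = 3 \cdot 3 = 9$)
$- 17 s{\left(\frac{w}{24},-2 \right)} = \left(-17\right) \left(-2\right) = 34$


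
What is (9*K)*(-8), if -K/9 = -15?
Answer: -9720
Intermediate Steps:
K = 135 (K = -9*(-15) = 135)
(9*K)*(-8) = (9*135)*(-8) = 1215*(-8) = -9720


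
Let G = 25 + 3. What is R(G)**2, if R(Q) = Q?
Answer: 784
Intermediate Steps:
G = 28
R(G)**2 = 28**2 = 784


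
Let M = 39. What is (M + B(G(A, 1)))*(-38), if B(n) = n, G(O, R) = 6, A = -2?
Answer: -1710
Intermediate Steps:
(M + B(G(A, 1)))*(-38) = (39 + 6)*(-38) = 45*(-38) = -1710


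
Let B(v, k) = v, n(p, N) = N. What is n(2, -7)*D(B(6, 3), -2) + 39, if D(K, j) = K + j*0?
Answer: -3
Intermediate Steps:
D(K, j) = K (D(K, j) = K + 0 = K)
n(2, -7)*D(B(6, 3), -2) + 39 = -7*6 + 39 = -42 + 39 = -3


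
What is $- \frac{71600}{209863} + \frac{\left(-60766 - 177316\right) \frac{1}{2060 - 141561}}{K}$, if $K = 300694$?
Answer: $- \frac{1501681687943817}{4401573560581961} \approx -0.34117$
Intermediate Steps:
$- \frac{71600}{209863} + \frac{\left(-60766 - 177316\right) \frac{1}{2060 - 141561}}{K} = - \frac{71600}{209863} + \frac{\left(-60766 - 177316\right) \frac{1}{2060 - 141561}}{300694} = \left(-71600\right) \frac{1}{209863} + - \frac{238082}{-139501} \cdot \frac{1}{300694} = - \frac{71600}{209863} + \left(-238082\right) \left(- \frac{1}{139501}\right) \frac{1}{300694} = - \frac{71600}{209863} + \frac{238082}{139501} \cdot \frac{1}{300694} = - \frac{71600}{209863} + \frac{119041}{20973556847} = - \frac{1501681687943817}{4401573560581961}$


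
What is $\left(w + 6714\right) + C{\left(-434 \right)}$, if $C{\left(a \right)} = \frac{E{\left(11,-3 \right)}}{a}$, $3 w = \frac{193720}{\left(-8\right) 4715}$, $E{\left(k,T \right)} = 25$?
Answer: $\frac{8241182617}{1227786} \approx 6712.2$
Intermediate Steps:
$w = - \frac{4843}{2829}$ ($w = \frac{193720 \frac{1}{\left(-8\right) 4715}}{3} = \frac{193720 \frac{1}{-37720}}{3} = \frac{193720 \left(- \frac{1}{37720}\right)}{3} = \frac{1}{3} \left(- \frac{4843}{943}\right) = - \frac{4843}{2829} \approx -1.7119$)
$C{\left(a \right)} = \frac{25}{a}$
$\left(w + 6714\right) + C{\left(-434 \right)} = \left(- \frac{4843}{2829} + 6714\right) + \frac{25}{-434} = \frac{18989063}{2829} + 25 \left(- \frac{1}{434}\right) = \frac{18989063}{2829} - \frac{25}{434} = \frac{8241182617}{1227786}$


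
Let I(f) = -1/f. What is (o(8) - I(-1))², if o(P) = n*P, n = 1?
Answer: 49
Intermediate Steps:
o(P) = P (o(P) = 1*P = P)
(o(8) - I(-1))² = (8 - (-1)/(-1))² = (8 - (-1)*(-1))² = (8 - 1*1)² = (8 - 1)² = 7² = 49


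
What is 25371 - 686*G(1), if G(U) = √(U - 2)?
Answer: 25371 - 686*I ≈ 25371.0 - 686.0*I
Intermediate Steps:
G(U) = √(-2 + U)
25371 - 686*G(1) = 25371 - 686*√(-2 + 1) = 25371 - 686*√(-1) = 25371 - 686*I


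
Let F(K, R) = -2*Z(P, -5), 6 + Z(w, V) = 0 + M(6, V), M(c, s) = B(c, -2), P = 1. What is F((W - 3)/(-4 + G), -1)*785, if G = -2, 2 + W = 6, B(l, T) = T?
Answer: 12560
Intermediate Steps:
M(c, s) = -2
W = 4 (W = -2 + 6 = 4)
Z(w, V) = -8 (Z(w, V) = -6 + (0 - 2) = -6 - 2 = -8)
F(K, R) = 16 (F(K, R) = -2*(-8) = 16)
F((W - 3)/(-4 + G), -1)*785 = 16*785 = 12560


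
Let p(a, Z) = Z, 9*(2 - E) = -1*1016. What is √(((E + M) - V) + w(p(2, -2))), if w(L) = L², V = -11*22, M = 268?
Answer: 2*√1415/3 ≈ 25.078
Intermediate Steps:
E = 1034/9 (E = 2 - (-1)*1016/9 = 2 - ⅑*(-1016) = 2 + 1016/9 = 1034/9 ≈ 114.89)
V = -242
√(((E + M) - V) + w(p(2, -2))) = √(((1034/9 + 268) - 1*(-242)) + (-2)²) = √((3446/9 + 242) + 4) = √(5624/9 + 4) = √(5660/9) = 2*√1415/3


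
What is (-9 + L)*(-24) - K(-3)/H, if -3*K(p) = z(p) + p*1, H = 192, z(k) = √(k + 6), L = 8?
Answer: 4607/192 + √3/576 ≈ 23.998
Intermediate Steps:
z(k) = √(6 + k)
K(p) = -p/3 - √(6 + p)/3 (K(p) = -(√(6 + p) + p*1)/3 = -(√(6 + p) + p)/3 = -(p + √(6 + p))/3 = -p/3 - √(6 + p)/3)
(-9 + L)*(-24) - K(-3)/H = (-9 + 8)*(-24) - (-⅓*(-3) - √(6 - 3)/3)/192 = -1*(-24) - (1 - √3/3)/192 = 24 - (1/192 - √3/576) = 24 + (-1/192 + √3/576) = 4607/192 + √3/576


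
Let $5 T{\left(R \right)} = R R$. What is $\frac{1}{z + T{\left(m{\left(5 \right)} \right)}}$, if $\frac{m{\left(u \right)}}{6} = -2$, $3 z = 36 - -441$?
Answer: $\frac{5}{939} \approx 0.0053248$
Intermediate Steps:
$z = 159$ ($z = \frac{36 - -441}{3} = \frac{36 + 441}{3} = \frac{1}{3} \cdot 477 = 159$)
$m{\left(u \right)} = -12$ ($m{\left(u \right)} = 6 \left(-2\right) = -12$)
$T{\left(R \right)} = \frac{R^{2}}{5}$ ($T{\left(R \right)} = \frac{R R}{5} = \frac{R^{2}}{5}$)
$\frac{1}{z + T{\left(m{\left(5 \right)} \right)}} = \frac{1}{159 + \frac{\left(-12\right)^{2}}{5}} = \frac{1}{159 + \frac{1}{5} \cdot 144} = \frac{1}{159 + \frac{144}{5}} = \frac{1}{\frac{939}{5}} = \frac{5}{939}$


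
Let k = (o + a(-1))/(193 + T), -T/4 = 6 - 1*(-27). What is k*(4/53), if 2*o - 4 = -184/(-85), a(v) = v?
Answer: 708/274805 ≈ 0.0025764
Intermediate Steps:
T = -132 (T = -4*(6 - 1*(-27)) = -4*(6 + 27) = -4*33 = -132)
o = 262/85 (o = 2 + (-184/(-85))/2 = 2 + (-184*(-1/85))/2 = 2 + (½)*(184/85) = 2 + 92/85 = 262/85 ≈ 3.0824)
k = 177/5185 (k = (262/85 - 1)/(193 - 132) = (177/85)/61 = (177/85)*(1/61) = 177/5185 ≈ 0.034137)
k*(4/53) = 177*(4/53)/5185 = 177*(4*(1/53))/5185 = (177/5185)*(4/53) = 708/274805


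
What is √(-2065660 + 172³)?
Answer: 2*√755697 ≈ 1738.6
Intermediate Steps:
√(-2065660 + 172³) = √(-2065660 + 5088448) = √3022788 = 2*√755697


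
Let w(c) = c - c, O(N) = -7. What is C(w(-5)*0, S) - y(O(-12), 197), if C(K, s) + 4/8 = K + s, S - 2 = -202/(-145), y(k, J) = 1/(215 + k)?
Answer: 87111/30160 ≈ 2.8883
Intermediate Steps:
S = 492/145 (S = 2 - 202/(-145) = 2 - 202*(-1/145) = 2 + 202/145 = 492/145 ≈ 3.3931)
w(c) = 0
C(K, s) = -1/2 + K + s (C(K, s) = -1/2 + (K + s) = -1/2 + K + s)
C(w(-5)*0, S) - y(O(-12), 197) = (-1/2 + 0*0 + 492/145) - 1/(215 - 7) = (-1/2 + 0 + 492/145) - 1/208 = 839/290 - 1*1/208 = 839/290 - 1/208 = 87111/30160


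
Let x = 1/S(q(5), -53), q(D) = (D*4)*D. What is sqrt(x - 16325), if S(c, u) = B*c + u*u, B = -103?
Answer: 4*I*sqrt(57254919051)/7491 ≈ 127.77*I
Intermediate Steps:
q(D) = 4*D**2 (q(D) = (4*D)*D = 4*D**2)
S(c, u) = u**2 - 103*c (S(c, u) = -103*c + u*u = -103*c + u**2 = u**2 - 103*c)
x = -1/7491 (x = 1/((-53)**2 - 412*5**2) = 1/(2809 - 412*25) = 1/(2809 - 103*100) = 1/(2809 - 10300) = 1/(-7491) = -1/7491 ≈ -0.00013349)
sqrt(x - 16325) = sqrt(-1/7491 - 16325) = sqrt(-122290576/7491) = 4*I*sqrt(57254919051)/7491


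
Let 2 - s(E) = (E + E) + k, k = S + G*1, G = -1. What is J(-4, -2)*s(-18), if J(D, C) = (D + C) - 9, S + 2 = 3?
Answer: -570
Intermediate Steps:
S = 1 (S = -2 + 3 = 1)
k = 0 (k = 1 - 1*1 = 1 - 1 = 0)
s(E) = 2 - 2*E (s(E) = 2 - ((E + E) + 0) = 2 - (2*E + 0) = 2 - 2*E)
J(D, C) = -9 + C + D (J(D, C) = (C + D) - 9 = -9 + C + D)
J(-4, -2)*s(-18) = (-9 - 2 - 4)*(2 - 2*(-18)) = -15*(2 + 36) = -15*38 = -570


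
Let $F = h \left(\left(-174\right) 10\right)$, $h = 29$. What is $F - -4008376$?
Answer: $3957916$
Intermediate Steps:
$F = -50460$ ($F = 29 \left(\left(-174\right) 10\right) = 29 \left(-1740\right) = -50460$)
$F - -4008376 = -50460 - -4008376 = -50460 + 4008376 = 3957916$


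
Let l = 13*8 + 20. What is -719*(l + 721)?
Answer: -607555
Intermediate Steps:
l = 124 (l = 104 + 20 = 124)
-719*(l + 721) = -719*(124 + 721) = -719*845 = -607555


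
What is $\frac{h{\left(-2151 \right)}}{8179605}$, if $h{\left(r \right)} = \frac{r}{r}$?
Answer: $\frac{1}{8179605} \approx 1.2226 \cdot 10^{-7}$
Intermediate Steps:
$h{\left(r \right)} = 1$
$\frac{h{\left(-2151 \right)}}{8179605} = 1 \cdot \frac{1}{8179605} = \frac{1}{8179605}$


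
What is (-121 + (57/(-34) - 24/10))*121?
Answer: -2572823/170 ≈ -15134.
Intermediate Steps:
(-121 + (57/(-34) - 24/10))*121 = (-121 + (57*(-1/34) - 24*1/10))*121 = (-121 + (-57/34 - 12/5))*121 = (-121 - 693/170)*121 = -21263/170*121 = -2572823/170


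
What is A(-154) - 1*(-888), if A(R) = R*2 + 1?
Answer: 581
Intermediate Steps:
A(R) = 1 + 2*R (A(R) = 2*R + 1 = 1 + 2*R)
A(-154) - 1*(-888) = (1 + 2*(-154)) - 1*(-888) = (1 - 308) + 888 = -307 + 888 = 581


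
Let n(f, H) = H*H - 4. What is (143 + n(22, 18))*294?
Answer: 136122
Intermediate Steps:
n(f, H) = -4 + H² (n(f, H) = H² - 4 = -4 + H²)
(143 + n(22, 18))*294 = (143 + (-4 + 18²))*294 = (143 + (-4 + 324))*294 = (143 + 320)*294 = 463*294 = 136122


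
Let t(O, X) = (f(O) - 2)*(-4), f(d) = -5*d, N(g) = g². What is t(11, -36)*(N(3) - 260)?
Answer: -57228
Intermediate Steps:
t(O, X) = 8 + 20*O (t(O, X) = (-5*O - 2)*(-4) = (-2 - 5*O)*(-4) = 8 + 20*O)
t(11, -36)*(N(3) - 260) = (8 + 20*11)*(3² - 260) = (8 + 220)*(9 - 260) = 228*(-251) = -57228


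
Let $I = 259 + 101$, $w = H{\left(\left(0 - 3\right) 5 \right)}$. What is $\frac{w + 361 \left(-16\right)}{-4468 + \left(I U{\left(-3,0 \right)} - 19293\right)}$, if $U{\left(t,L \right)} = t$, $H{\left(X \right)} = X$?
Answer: $\frac{5791}{24841} \approx 0.23312$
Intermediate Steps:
$w = -15$ ($w = \left(0 - 3\right) 5 = \left(-3\right) 5 = -15$)
$I = 360$
$\frac{w + 361 \left(-16\right)}{-4468 + \left(I U{\left(-3,0 \right)} - 19293\right)} = \frac{-15 + 361 \left(-16\right)}{-4468 + \left(360 \left(-3\right) - 19293\right)} = \frac{-15 - 5776}{-4468 - 20373} = - \frac{5791}{-4468 - 20373} = - \frac{5791}{-24841} = \left(-5791\right) \left(- \frac{1}{24841}\right) = \frac{5791}{24841}$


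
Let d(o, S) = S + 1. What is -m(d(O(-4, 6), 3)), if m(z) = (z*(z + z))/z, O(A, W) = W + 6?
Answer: -8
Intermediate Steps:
O(A, W) = 6 + W
d(o, S) = 1 + S
m(z) = 2*z (m(z) = (z*(2*z))/z = (2*z²)/z = 2*z)
-m(d(O(-4, 6), 3)) = -2*(1 + 3) = -2*4 = -1*8 = -8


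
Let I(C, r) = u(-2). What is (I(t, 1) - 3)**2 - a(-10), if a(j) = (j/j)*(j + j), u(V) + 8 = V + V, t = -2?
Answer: 245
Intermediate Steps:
u(V) = -8 + 2*V (u(V) = -8 + (V + V) = -8 + 2*V)
I(C, r) = -12 (I(C, r) = -8 + 2*(-2) = -8 - 4 = -12)
a(j) = 2*j (a(j) = 1*(2*j) = 2*j)
(I(t, 1) - 3)**2 - a(-10) = (-12 - 3)**2 - 2*(-10) = (-15)**2 - 1*(-20) = 225 + 20 = 245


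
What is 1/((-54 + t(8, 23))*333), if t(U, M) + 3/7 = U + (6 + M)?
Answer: -7/40626 ≈ -0.00017230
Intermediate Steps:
t(U, M) = 39/7 + M + U (t(U, M) = -3/7 + (U + (6 + M)) = -3/7 + (6 + M + U) = 39/7 + M + U)
1/((-54 + t(8, 23))*333) = 1/((-54 + (39/7 + 23 + 8))*333) = 1/((-54 + 256/7)*333) = 1/(-122/7*333) = 1/(-40626/7) = -7/40626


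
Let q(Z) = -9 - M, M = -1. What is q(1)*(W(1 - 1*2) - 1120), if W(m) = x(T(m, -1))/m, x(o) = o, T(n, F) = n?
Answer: 8952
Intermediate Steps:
q(Z) = -8 (q(Z) = -9 - 1*(-1) = -9 + 1 = -8)
W(m) = 1 (W(m) = m/m = 1)
q(1)*(W(1 - 1*2) - 1120) = -8*(1 - 1120) = -8*(-1119) = 8952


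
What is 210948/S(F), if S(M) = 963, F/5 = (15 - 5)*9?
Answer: 70316/321 ≈ 219.05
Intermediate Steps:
F = 450 (F = 5*((15 - 5)*9) = 5*(10*9) = 5*90 = 450)
210948/S(F) = 210948/963 = 210948*(1/963) = 70316/321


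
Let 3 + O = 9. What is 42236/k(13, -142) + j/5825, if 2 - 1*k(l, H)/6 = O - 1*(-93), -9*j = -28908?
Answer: -122077658/1695075 ≈ -72.019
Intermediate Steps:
O = 6 (O = -3 + 9 = 6)
j = 3212 (j = -⅑*(-28908) = 3212)
k(l, H) = -582 (k(l, H) = 12 - 6*(6 - 1*(-93)) = 12 - 6*(6 + 93) = 12 - 6*99 = 12 - 594 = -582)
42236/k(13, -142) + j/5825 = 42236/(-582) + 3212/5825 = 42236*(-1/582) + 3212*(1/5825) = -21118/291 + 3212/5825 = -122077658/1695075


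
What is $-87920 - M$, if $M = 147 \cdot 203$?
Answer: $-117761$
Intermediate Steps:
$M = 29841$
$-87920 - M = -87920 - 29841 = -117761$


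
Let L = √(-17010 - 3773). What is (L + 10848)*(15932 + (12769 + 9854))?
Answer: 418244640 + 38555*I*√20783 ≈ 4.1824e+8 + 5.5582e+6*I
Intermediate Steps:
L = I*√20783 (L = √(-20783) = I*√20783 ≈ 144.16*I)
(L + 10848)*(15932 + (12769 + 9854)) = (I*√20783 + 10848)*(15932 + (12769 + 9854)) = (10848 + I*√20783)*(15932 + 22623) = (10848 + I*√20783)*38555 = 418244640 + 38555*I*√20783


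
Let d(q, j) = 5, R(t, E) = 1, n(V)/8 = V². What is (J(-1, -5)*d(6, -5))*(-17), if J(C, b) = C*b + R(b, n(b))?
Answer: -510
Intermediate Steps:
n(V) = 8*V²
J(C, b) = 1 + C*b (J(C, b) = C*b + 1 = 1 + C*b)
(J(-1, -5)*d(6, -5))*(-17) = ((1 - 1*(-5))*5)*(-17) = ((1 + 5)*5)*(-17) = (6*5)*(-17) = 30*(-17) = -510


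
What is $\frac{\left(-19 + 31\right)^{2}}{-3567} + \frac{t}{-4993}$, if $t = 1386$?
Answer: $- \frac{1887618}{5936677} \approx -0.31796$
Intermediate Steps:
$\frac{\left(-19 + 31\right)^{2}}{-3567} + \frac{t}{-4993} = \frac{\left(-19 + 31\right)^{2}}{-3567} + \frac{1386}{-4993} = 12^{2} \left(- \frac{1}{3567}\right) + 1386 \left(- \frac{1}{4993}\right) = 144 \left(- \frac{1}{3567}\right) - \frac{1386}{4993} = - \frac{48}{1189} - \frac{1386}{4993} = - \frac{1887618}{5936677}$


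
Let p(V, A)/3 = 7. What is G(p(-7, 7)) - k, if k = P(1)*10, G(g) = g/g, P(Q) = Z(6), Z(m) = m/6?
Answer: -9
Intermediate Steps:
p(V, A) = 21 (p(V, A) = 3*7 = 21)
Z(m) = m/6 (Z(m) = m*(1/6) = m/6)
P(Q) = 1 (P(Q) = (1/6)*6 = 1)
G(g) = 1
k = 10 (k = 1*10 = 10)
G(p(-7, 7)) - k = 1 - 1*10 = 1 - 10 = -9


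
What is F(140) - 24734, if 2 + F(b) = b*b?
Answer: -5136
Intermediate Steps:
F(b) = -2 + b² (F(b) = -2 + b*b = -2 + b²)
F(140) - 24734 = (-2 + 140²) - 24734 = (-2 + 19600) - 24734 = 19598 - 24734 = -5136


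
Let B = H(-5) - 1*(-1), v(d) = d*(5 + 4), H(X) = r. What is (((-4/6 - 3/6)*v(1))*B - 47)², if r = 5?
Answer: 12100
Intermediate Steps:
H(X) = 5
v(d) = 9*d (v(d) = d*9 = 9*d)
B = 6 (B = 5 - 1*(-1) = 5 + 1 = 6)
(((-4/6 - 3/6)*v(1))*B - 47)² = (((-4/6 - 3/6)*(9*1))*6 - 47)² = (((-4*⅙ - 3*⅙)*9)*6 - 47)² = (((-⅔ - ½)*9)*6 - 47)² = (-7/6*9*6 - 47)² = (-21/2*6 - 47)² = (-63 - 47)² = (-110)² = 12100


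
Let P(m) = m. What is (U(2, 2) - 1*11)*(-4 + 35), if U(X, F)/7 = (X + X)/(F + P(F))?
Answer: -124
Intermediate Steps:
U(X, F) = 7*X/F (U(X, F) = 7*((X + X)/(F + F)) = 7*((2*X)/((2*F))) = 7*((2*X)*(1/(2*F))) = 7*(X/F) = 7*X/F)
(U(2, 2) - 1*11)*(-4 + 35) = (7*2/2 - 1*11)*(-4 + 35) = (7*2*(1/2) - 11)*31 = (7 - 11)*31 = -4*31 = -124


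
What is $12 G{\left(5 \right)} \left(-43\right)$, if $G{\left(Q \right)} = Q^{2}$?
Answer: $-12900$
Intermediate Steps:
$12 G{\left(5 \right)} \left(-43\right) = 12 \cdot 5^{2} \left(-43\right) = 12 \cdot 25 \left(-43\right) = 300 \left(-43\right) = -12900$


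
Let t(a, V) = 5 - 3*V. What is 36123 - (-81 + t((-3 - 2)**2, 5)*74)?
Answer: 36944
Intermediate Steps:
36123 - (-81 + t((-3 - 2)**2, 5)*74) = 36123 - (-81 + (5 - 3*5)*74) = 36123 - (-81 + (5 - 15)*74) = 36123 - (-81 - 10*74) = 36123 - (-81 - 740) = 36123 - 1*(-821) = 36123 + 821 = 36944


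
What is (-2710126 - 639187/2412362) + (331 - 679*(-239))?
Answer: -6145526607255/2412362 ≈ -2.5475e+6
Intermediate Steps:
(-2710126 - 639187/2412362) + (331 - 679*(-239)) = (-2710126 - 639187*1/2412362) + (331 + 162281) = (-2710126 - 639187/2412362) + 162612 = -6537805616799/2412362 + 162612 = -6145526607255/2412362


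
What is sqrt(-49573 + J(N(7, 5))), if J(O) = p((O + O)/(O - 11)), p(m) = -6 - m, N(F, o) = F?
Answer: I*sqrt(198302)/2 ≈ 222.66*I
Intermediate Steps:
J(O) = -6 - 2*O/(-11 + O) (J(O) = -6 - (O + O)/(O - 11) = -6 - 2*O/(-11 + O))
sqrt(-49573 + J(N(7, 5))) = sqrt(-49573 + 2*(33 - 4*7)/(-11 + 7)) = sqrt(-49573 + 2*(33 - 28)/(-4)) = sqrt(-49573 + 2*(-1/4)*5) = sqrt(-49573 - 5/2) = sqrt(-99151/2) = I*sqrt(198302)/2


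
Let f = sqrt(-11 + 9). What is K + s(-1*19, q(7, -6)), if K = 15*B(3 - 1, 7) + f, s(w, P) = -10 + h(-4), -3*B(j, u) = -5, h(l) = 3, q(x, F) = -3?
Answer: 18 + I*sqrt(2) ≈ 18.0 + 1.4142*I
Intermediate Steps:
B(j, u) = 5/3 (B(j, u) = -1/3*(-5) = 5/3)
s(w, P) = -7 (s(w, P) = -10 + 3 = -7)
f = I*sqrt(2) (f = sqrt(-2) = I*sqrt(2) ≈ 1.4142*I)
K = 25 + I*sqrt(2) (K = 15*(5/3) + I*sqrt(2) = 25 + I*sqrt(2) ≈ 25.0 + 1.4142*I)
K + s(-1*19, q(7, -6)) = (25 + I*sqrt(2)) - 7 = 18 + I*sqrt(2)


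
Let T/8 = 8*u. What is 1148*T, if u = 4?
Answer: 293888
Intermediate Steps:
T = 256 (T = 8*(8*4) = 8*32 = 256)
1148*T = 1148*256 = 293888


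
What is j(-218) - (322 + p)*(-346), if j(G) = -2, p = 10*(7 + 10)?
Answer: 170230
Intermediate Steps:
p = 170 (p = 10*17 = 170)
j(-218) - (322 + p)*(-346) = -2 - (322 + 170)*(-346) = -2 - 492*(-346) = -2 - 1*(-170232) = -2 + 170232 = 170230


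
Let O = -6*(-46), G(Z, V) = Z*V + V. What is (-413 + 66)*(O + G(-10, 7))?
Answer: -73911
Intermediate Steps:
G(Z, V) = V + V*Z (G(Z, V) = V*Z + V = V + V*Z)
O = 276
(-413 + 66)*(O + G(-10, 7)) = (-413 + 66)*(276 + 7*(1 - 10)) = -347*(276 + 7*(-9)) = -347*(276 - 63) = -347*213 = -73911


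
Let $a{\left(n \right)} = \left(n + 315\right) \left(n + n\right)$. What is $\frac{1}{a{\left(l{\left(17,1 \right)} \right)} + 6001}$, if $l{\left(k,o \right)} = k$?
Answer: $\frac{1}{17289} \approx 5.784 \cdot 10^{-5}$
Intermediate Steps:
$a{\left(n \right)} = 2 n \left(315 + n\right)$ ($a{\left(n \right)} = \left(315 + n\right) 2 n = 2 n \left(315 + n\right)$)
$\frac{1}{a{\left(l{\left(17,1 \right)} \right)} + 6001} = \frac{1}{2 \cdot 17 \left(315 + 17\right) + 6001} = \frac{1}{2 \cdot 17 \cdot 332 + 6001} = \frac{1}{11288 + 6001} = \frac{1}{17289}$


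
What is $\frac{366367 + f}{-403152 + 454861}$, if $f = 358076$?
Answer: $\frac{724443}{51709} \approx 14.01$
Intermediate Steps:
$\frac{366367 + f}{-403152 + 454861} = \frac{366367 + 358076}{-403152 + 454861} = \frac{724443}{51709}$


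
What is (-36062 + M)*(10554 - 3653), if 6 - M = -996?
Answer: -241949060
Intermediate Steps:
M = 1002 (M = 6 - 1*(-996) = 6 + 996 = 1002)
(-36062 + M)*(10554 - 3653) = (-36062 + 1002)*(10554 - 3653) = -35060*6901 = -241949060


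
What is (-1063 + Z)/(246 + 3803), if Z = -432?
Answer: -1495/4049 ≈ -0.36923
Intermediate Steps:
(-1063 + Z)/(246 + 3803) = (-1063 - 432)/(246 + 3803) = -1495/4049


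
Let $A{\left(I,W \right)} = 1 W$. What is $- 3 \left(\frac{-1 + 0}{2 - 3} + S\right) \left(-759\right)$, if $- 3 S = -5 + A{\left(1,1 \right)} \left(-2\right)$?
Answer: $7590$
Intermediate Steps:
$A{\left(I,W \right)} = W$
$S = \frac{7}{3}$ ($S = - \frac{-5 + 1 \left(-2\right)}{3} = - \frac{-5 - 2}{3} = \left(- \frac{1}{3}\right) \left(-7\right) = \frac{7}{3} \approx 2.3333$)
$- 3 \left(\frac{-1 + 0}{2 - 3} + S\right) \left(-759\right) = - 3 \left(\frac{-1 + 0}{2 - 3} + \frac{7}{3}\right) \left(-759\right) = - 3 \left(- \frac{1}{-1} + \frac{7}{3}\right) \left(-759\right) = - 3 \left(\left(-1\right) \left(-1\right) + \frac{7}{3}\right) \left(-759\right) = - 3 \left(1 + \frac{7}{3}\right) \left(-759\right) = \left(-3\right) \frac{10}{3} \left(-759\right) = \left(-10\right) \left(-759\right) = 7590$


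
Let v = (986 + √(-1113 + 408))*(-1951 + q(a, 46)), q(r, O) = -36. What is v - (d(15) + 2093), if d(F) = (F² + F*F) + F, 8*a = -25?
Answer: -1961740 - 1987*I*√705 ≈ -1.9617e+6 - 52759.0*I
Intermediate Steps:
a = -25/8 (a = (⅛)*(-25) = -25/8 ≈ -3.1250)
d(F) = F + 2*F² (d(F) = (F² + F²) + F = 2*F² + F = F + 2*F²)
v = -1959182 - 1987*I*√705 (v = (986 + √(-1113 + 408))*(-1951 - 36) = (986 + √(-705))*(-1987) = (986 + I*√705)*(-1987) = -1959182 - 1987*I*√705 ≈ -1.9592e+6 - 52759.0*I)
v - (d(15) + 2093) = (-1959182 - 1987*I*√705) - (15*(1 + 2*15) + 2093) = (-1959182 - 1987*I*√705) - (15*(1 + 30) + 2093) = (-1959182 - 1987*I*√705) - (15*31 + 2093) = (-1959182 - 1987*I*√705) - (465 + 2093) = (-1959182 - 1987*I*√705) - 1*2558 = (-1959182 - 1987*I*√705) - 2558 = -1961740 - 1987*I*√705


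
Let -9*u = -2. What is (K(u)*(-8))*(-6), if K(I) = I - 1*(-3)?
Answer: 464/3 ≈ 154.67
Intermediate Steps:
u = 2/9 (u = -1/9*(-2) = 2/9 ≈ 0.22222)
K(I) = 3 + I (K(I) = I + 3 = 3 + I)
(K(u)*(-8))*(-6) = ((3 + 2/9)*(-8))*(-6) = ((29/9)*(-8))*(-6) = -232/9*(-6) = 464/3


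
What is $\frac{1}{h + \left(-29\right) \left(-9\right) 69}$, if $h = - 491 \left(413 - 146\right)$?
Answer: $- \frac{1}{113088} \approx -8.8427 \cdot 10^{-6}$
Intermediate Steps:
$h = -131097$ ($h = \left(-491\right) 267 = -131097$)
$\frac{1}{h + \left(-29\right) \left(-9\right) 69} = \frac{1}{-131097 + \left(-29\right) \left(-9\right) 69} = \frac{1}{-131097 + 261 \cdot 69} = \frac{1}{-131097 + 18009} = \frac{1}{-113088} = - \frac{1}{113088}$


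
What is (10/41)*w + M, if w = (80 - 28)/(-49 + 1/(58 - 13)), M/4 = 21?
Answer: 1891794/22591 ≈ 83.741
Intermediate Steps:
M = 84 (M = 4*21 = 84)
w = -585/551 (w = 52/(-49 + 1/45) = 52/(-2204/45) = 52*(-45/2204) = -585/551 ≈ -1.0617)
(10/41)*w + M = (10/41)*(-585/551) + 84 = -5850/22591 + 84 = 1891794/22591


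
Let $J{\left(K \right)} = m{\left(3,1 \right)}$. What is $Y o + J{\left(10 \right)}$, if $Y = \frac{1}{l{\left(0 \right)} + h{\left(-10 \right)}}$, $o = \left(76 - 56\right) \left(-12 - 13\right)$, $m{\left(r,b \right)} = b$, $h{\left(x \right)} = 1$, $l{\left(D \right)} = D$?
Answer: $-499$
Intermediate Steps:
$J{\left(K \right)} = 1$
$o = -500$ ($o = 20 \left(-25\right) = -500$)
$Y = 1$ ($Y = \frac{1}{0 + 1} = 1^{-1} = 1$)
$Y o + J{\left(10 \right)} = 1 \left(-500\right) + 1 = -500 + 1 = -499$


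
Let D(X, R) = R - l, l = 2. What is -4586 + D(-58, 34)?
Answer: -4554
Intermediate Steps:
D(X, R) = -2 + R (D(X, R) = R - 1*2 = R - 2 = -2 + R)
-4586 + D(-58, 34) = -4586 + (-2 + 34) = -4586 + 32 = -4554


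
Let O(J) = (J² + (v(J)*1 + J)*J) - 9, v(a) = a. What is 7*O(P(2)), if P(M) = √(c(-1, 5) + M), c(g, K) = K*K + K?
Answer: 609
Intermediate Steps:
c(g, K) = K + K² (c(g, K) = K² + K = K + K²)
P(M) = √(30 + M) (P(M) = √(5*(1 + 5) + M) = √(5*6 + M) = √(30 + M))
O(J) = -9 + 3*J² (O(J) = (J² + (J*1 + J)*J) - 9 = (J² + (J + J)*J) - 9 = (J² + (2*J)*J) - 9 = (J² + 2*J²) - 9 = 3*J² - 9 = -9 + 3*J²)
7*O(P(2)) = 7*(-9 + 3*(√(30 + 2))²) = 7*(-9 + 3*(√32)²) = 7*(-9 + 3*(4*√2)²) = 7*(-9 + 3*32) = 7*(-9 + 96) = 7*87 = 609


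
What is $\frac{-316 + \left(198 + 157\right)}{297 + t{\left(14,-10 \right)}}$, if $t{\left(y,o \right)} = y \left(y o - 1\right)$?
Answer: $- \frac{1}{43} \approx -0.023256$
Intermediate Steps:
$t{\left(y,o \right)} = y \left(-1 + o y\right)$ ($t{\left(y,o \right)} = y \left(o y - 1\right) = y \left(-1 + o y\right)$)
$\frac{-316 + \left(198 + 157\right)}{297 + t{\left(14,-10 \right)}} = \frac{-316 + \left(198 + 157\right)}{297 + 14 \left(-1 - 140\right)} = \frac{-316 + 355}{297 + 14 \left(-1 - 140\right)} = \frac{39}{297 + 14 \left(-141\right)} = \frac{39}{297 - 1974} = \frac{39}{-1677} = 39 \left(- \frac{1}{1677}\right) = - \frac{1}{43}$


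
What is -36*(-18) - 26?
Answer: 622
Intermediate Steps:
-36*(-18) - 26 = 648 - 26 = 622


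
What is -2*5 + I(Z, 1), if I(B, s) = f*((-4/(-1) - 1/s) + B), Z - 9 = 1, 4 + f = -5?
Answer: -127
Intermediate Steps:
f = -9 (f = -4 - 5 = -9)
Z = 10 (Z = 9 + 1 = 10)
I(B, s) = -36 - 9*B + 9/s (I(B, s) = -9*((-4/(-1) - 1/s) + B) = -9*((-4*(-1) - 1/s) + B) = -9*((4 - 1/s) + B) = -9*(4 + B - 1/s) = -36 - 9*B + 9/s)
-2*5 + I(Z, 1) = -2*5 + (-36 - 9*10 + 9/1) = -10 + (-36 - 90 + 9*1) = -10 + (-36 - 90 + 9) = -10 - 117 = -127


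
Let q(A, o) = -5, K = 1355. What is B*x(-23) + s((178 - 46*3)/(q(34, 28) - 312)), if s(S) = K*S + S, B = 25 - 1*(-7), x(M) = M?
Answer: -287552/317 ≈ -907.10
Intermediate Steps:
B = 32 (B = 25 + 7 = 32)
s(S) = 1356*S (s(S) = 1355*S + S = 1356*S)
B*x(-23) + s((178 - 46*3)/(q(34, 28) - 312)) = 32*(-23) + 1356*((178 - 46*3)/(-5 - 312)) = -736 + 1356*((178 - 138)/(-317)) = -736 + 1356*(40*(-1/317)) = -736 + 1356*(-40/317) = -736 - 54240/317 = -287552/317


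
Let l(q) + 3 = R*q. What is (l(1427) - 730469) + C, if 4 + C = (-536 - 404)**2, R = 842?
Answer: 1354658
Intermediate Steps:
l(q) = -3 + 842*q
C = 883596 (C = -4 + (-536 - 404)**2 = -4 + (-940)**2 = -4 + 883600 = 883596)
(l(1427) - 730469) + C = ((-3 + 842*1427) - 730469) + 883596 = ((-3 + 1201534) - 730469) + 883596 = (1201531 - 730469) + 883596 = 471062 + 883596 = 1354658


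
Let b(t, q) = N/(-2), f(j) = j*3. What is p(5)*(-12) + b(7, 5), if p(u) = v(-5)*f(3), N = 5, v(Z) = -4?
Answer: 859/2 ≈ 429.50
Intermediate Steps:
f(j) = 3*j
p(u) = -36 (p(u) = -12*3 = -4*9 = -36)
b(t, q) = -5/2 (b(t, q) = 5/(-2) = 5*(-½) = -5/2)
p(5)*(-12) + b(7, 5) = -36*(-12) - 5/2 = 432 - 5/2 = 859/2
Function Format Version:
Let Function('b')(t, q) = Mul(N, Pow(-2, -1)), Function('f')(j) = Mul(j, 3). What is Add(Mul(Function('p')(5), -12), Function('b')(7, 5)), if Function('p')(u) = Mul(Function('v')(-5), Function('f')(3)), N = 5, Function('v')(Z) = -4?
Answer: Rational(859, 2) ≈ 429.50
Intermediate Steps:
Function('f')(j) = Mul(3, j)
Function('p')(u) = -36 (Function('p')(u) = Mul(-4, Mul(3, 3)) = Mul(-4, 9) = -36)
Function('b')(t, q) = Rational(-5, 2) (Function('b')(t, q) = Mul(5, Pow(-2, -1)) = Mul(5, Rational(-1, 2)) = Rational(-5, 2))
Add(Mul(Function('p')(5), -12), Function('b')(7, 5)) = Add(Mul(-36, -12), Rational(-5, 2)) = Add(432, Rational(-5, 2)) = Rational(859, 2)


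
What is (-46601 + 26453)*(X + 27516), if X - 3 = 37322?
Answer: -1306416468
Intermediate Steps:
X = 37325 (X = 3 + 37322 = 37325)
(-46601 + 26453)*(X + 27516) = (-46601 + 26453)*(37325 + 27516) = -20148*64841 = -1306416468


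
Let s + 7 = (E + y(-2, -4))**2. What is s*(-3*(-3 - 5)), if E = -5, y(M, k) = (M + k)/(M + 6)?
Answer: 846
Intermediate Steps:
y(M, k) = (M + k)/(6 + M)
s = 141/4 (s = -7 + (-5 + (-2 - 4)/(6 - 2))**2 = -7 + (-5 - 6/4)**2 = -7 + (-5 + (1/4)*(-6))**2 = -7 + (-5 - 3/2)**2 = -7 + (-13/2)**2 = -7 + 169/4 = 141/4 ≈ 35.250)
s*(-3*(-3 - 5)) = 141*(-3*(-3 - 5))/4 = 141*(-3*(-8))/4 = (141/4)*24 = 846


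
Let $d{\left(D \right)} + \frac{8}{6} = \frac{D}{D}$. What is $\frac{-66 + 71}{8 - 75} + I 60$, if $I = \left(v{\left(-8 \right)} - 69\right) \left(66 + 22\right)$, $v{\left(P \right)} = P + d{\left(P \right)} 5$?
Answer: $- \frac{27829125}{67} \approx -4.1536 \cdot 10^{5}$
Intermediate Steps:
$d{\left(D \right)} = - \frac{1}{3}$ ($d{\left(D \right)} = - \frac{4}{3} + \frac{D}{D} = - \frac{4}{3} + 1 = - \frac{1}{3}$)
$v{\left(P \right)} = - \frac{5}{3} + P$ ($v{\left(P \right)} = P - \frac{5}{3} = - \frac{5}{3} + P$)
$I = - \frac{20768}{3}$ ($I = \left(\left(- \frac{5}{3} - 8\right) - 69\right) \left(66 + 22\right) = \left(- \frac{29}{3} - 69\right) 88 = \left(- \frac{236}{3}\right) 88 = - \frac{20768}{3} \approx -6922.7$)
$\frac{-66 + 71}{8 - 75} + I 60 = \frac{-66 + 71}{8 - 75} - 415360 = \frac{5}{-67} - 415360 = 5 \left(- \frac{1}{67}\right) - 415360 = - \frac{5}{67} - 415360 = - \frac{27829125}{67}$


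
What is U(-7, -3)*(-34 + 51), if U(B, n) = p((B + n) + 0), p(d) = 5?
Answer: 85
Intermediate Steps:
U(B, n) = 5
U(-7, -3)*(-34 + 51) = 5*(-34 + 51) = 5*17 = 85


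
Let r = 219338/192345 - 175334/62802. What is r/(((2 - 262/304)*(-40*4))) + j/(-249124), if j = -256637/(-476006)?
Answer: 1872424140189922836631/206512920428987511059400 ≈ 0.0090669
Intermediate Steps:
j = 256637/476006 (j = -256637*(-1/476006) = 256637/476006 ≈ 0.53915)
r = -3324958859/2013275115 (r = 219338*(1/192345) - 175334*1/62802 = 219338/192345 - 87667/31401 = -3324958859/2013275115 ≈ -1.6515)
r/(((2 - 262/304)*(-40*4))) + j/(-249124) = -3324958859*(-1/(160*(2 - 262/304)))/2013275115 + (256637/476006)/(-249124) = -3324958859*(-1/(160*(2 - 262*1/304)))/2013275115 + (256637/476006)*(-1/249124) = -3324958859*(-1/(160*(2 - 131/152)))/2013275115 - 256637/118584518744 = -3324958859/(2013275115*((173/152)*(-160))) - 256637/118584518744 = -3324958859/(2013275115*(-3460/19)) - 256637/118584518744 = -3324958859/2013275115*(-19/3460) - 256637/118584518744 = 63174218321/6965931897900 - 256637/118584518744 = 1872424140189922836631/206512920428987511059400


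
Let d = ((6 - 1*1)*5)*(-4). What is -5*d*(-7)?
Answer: -3500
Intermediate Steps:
d = -100 (d = ((6 - 1)*5)*(-4) = (5*5)*(-4) = 25*(-4) = -100)
-5*d*(-7) = -5*(-100)*(-7) = 500*(-7) = -3500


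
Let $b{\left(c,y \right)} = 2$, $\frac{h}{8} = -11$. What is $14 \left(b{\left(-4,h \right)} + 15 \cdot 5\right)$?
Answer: $1078$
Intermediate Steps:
$h = -88$ ($h = 8 \left(-11\right) = -88$)
$14 \left(b{\left(-4,h \right)} + 15 \cdot 5\right) = 14 \left(2 + 15 \cdot 5\right) = 14 \left(2 + 75\right) = 14 \cdot 77 = 1078$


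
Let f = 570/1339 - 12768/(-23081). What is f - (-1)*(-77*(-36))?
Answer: 85700184870/30905459 ≈ 2773.0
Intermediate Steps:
f = 30252522/30905459 (f = 570*(1/1339) - 12768*(-1/23081) = 570/1339 + 12768/23081 = 30252522/30905459 ≈ 0.97887)
f - (-1)*(-77*(-36)) = 30252522/30905459 - (-1)*(-77*(-36)) = 30252522/30905459 - (-1)*2772 = 30252522/30905459 - 1*(-2772) = 30252522/30905459 + 2772 = 85700184870/30905459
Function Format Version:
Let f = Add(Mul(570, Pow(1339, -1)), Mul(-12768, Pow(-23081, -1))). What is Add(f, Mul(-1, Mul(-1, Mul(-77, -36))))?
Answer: Rational(85700184870, 30905459) ≈ 2773.0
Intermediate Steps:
f = Rational(30252522, 30905459) (f = Add(Mul(570, Rational(1, 1339)), Mul(-12768, Rational(-1, 23081))) = Add(Rational(570, 1339), Rational(12768, 23081)) = Rational(30252522, 30905459) ≈ 0.97887)
Add(f, Mul(-1, Mul(-1, Mul(-77, -36)))) = Add(Rational(30252522, 30905459), Mul(-1, Mul(-1, Mul(-77, -36)))) = Add(Rational(30252522, 30905459), Mul(-1, Mul(-1, 2772))) = Add(Rational(30252522, 30905459), Mul(-1, -2772)) = Add(Rational(30252522, 30905459), 2772) = Rational(85700184870, 30905459)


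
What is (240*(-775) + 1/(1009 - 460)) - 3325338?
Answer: -1927724561/549 ≈ -3.5113e+6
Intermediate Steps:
(240*(-775) + 1/(1009 - 460)) - 3325338 = (-186000 + 1/549) - 3325338 = -102113999/549 - 3325338 = -1927724561/549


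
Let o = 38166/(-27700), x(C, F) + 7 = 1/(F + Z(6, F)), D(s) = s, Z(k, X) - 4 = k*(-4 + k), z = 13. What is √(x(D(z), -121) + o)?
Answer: I*√28380712542/58170 ≈ 2.8961*I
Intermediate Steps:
Z(k, X) = 4 + k*(-4 + k)
x(C, F) = -7 + 1/(16 + F) (x(C, F) = -7 + 1/(F + (4 + 6² - 4*6)) = -7 + 1/(F + (4 + 36 - 24)) = -7 + 1/(F + 16) = -7 + 1/(16 + F))
o = -19083/13850 (o = 38166*(-1/27700) = -19083/13850 ≈ -1.3778)
√(x(D(z), -121) + o) = √((-111 - 7*(-121))/(16 - 121) - 19083/13850) = √((-111 + 847)/(-105) - 19083/13850) = √(-1/105*736 - 19083/13850) = √(-736/105 - 19083/13850) = √(-2439463/290850) = I*√28380712542/58170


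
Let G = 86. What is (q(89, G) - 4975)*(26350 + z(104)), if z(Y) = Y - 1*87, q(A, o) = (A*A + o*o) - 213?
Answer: 267071343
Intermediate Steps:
q(A, o) = -213 + A² + o² (q(A, o) = (A² + o²) - 213 = -213 + A² + o²)
z(Y) = -87 + Y (z(Y) = Y - 87 = -87 + Y)
(q(89, G) - 4975)*(26350 + z(104)) = ((-213 + 89² + 86²) - 4975)*(26350 + (-87 + 104)) = ((-213 + 7921 + 7396) - 4975)*(26350 + 17) = (15104 - 4975)*26367 = 10129*26367 = 267071343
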